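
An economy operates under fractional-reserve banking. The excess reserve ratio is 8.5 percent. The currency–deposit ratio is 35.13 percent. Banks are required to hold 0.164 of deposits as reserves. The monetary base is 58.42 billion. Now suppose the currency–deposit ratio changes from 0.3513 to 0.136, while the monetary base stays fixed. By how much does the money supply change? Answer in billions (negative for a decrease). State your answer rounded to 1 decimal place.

Initially m₁ = (1 + 0.3513) / (0.164 + 0.085 + 0.3513) ≈ 2.2510, so M₁ = 2.2510 × 58.42 ≈ 131.5034 billion.
After the change m₂ = (1 + 0.136) / (0.164 + 0.085 + 0.136) ≈ 2.9506, so M₂ = 2.9506 × 58.42 ≈ 172.3741 billion.
ΔM = M₂ − M₁ = 172.3741 − 131.5034 = 40.8707 billion.

40.9 billion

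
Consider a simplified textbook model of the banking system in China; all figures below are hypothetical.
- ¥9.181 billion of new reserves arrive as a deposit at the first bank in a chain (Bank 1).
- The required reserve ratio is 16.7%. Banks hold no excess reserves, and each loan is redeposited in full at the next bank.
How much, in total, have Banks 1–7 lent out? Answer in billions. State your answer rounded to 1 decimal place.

Bank i lends (1 − rr)^i of the original deposit: Bank 1 lends 9.181·0.8330 ≈ 7.6478, Bank 2 lends 9.181·0.8330² ≈ 6.3706, and so on.
Summing a geometric series: total = 9.181·[0.8330·(1 − 0.8330^7) / (1 − 0.8330)] ≈ 33.0502 billion.

¥33.1 billion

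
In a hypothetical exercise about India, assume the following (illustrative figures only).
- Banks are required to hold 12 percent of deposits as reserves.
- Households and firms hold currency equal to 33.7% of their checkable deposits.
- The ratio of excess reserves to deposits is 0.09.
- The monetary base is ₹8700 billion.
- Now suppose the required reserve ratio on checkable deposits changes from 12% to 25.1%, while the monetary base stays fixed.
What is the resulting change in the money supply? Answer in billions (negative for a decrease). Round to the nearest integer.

Initially m₁ = (1 + 0.337) / (0.12 + 0.09 + 0.337) ≈ 2.44424, so M₁ = 2.44424 × 8700 = 21264.888 billion.
After the change m₂ = (1 + 0.337) / (0.251 + 0.09 + 0.337) ≈ 1.97198, so M₂ = 1.97198 × 8700 = 17156.226 billion.
ΔM = M₂ − M₁ = 17156.226 − 21264.888 = -4108.662 billion.

-4109 billion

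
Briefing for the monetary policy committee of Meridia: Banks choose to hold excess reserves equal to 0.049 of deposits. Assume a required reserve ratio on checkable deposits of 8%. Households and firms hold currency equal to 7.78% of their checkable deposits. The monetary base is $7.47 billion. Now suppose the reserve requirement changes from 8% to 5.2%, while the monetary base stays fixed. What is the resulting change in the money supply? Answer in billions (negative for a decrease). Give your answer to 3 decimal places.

Initially m₁ = (1 + 0.0778) / (0.08 + 0.049 + 0.0778) ≈ 5.21180, so M₁ = 5.21180 × 7.47 ≈ 38.9321 billion.
After the change m₂ = (1 + 0.0778) / (0.052 + 0.049 + 0.0778) ≈ 6.02796, so M₂ = 6.02796 × 7.47 ≈ 45.0289 billion.
ΔM = M₂ − M₁ = 45.0289 − 38.9321 = 6.0968 billion.

$6.097 billion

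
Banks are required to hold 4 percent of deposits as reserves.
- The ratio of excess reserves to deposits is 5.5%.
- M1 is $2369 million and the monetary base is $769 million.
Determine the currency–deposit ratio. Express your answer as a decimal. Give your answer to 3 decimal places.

0.340

Using m = M/MB = 2369/769 ≈ 3.080624. From m = (1 + c)/(c + rr + e), rearranging gives 1 + c = m·(c + rr + e), so c·(1 − m) = m·(rr + e) − 1.
Hence c = [m·(rr + e) − 1]/(1 − m) = [3.080624 × (0.04 + 0.055) − 1] / (1 − 3.080624) ≈ 0.339966.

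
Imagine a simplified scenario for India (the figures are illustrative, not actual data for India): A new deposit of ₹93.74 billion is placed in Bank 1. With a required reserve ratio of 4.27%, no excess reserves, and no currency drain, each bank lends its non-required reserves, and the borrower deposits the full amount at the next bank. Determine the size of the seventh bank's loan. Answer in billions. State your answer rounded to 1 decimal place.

₹69.1 billion

Each bank lends a fraction (1 − rr) = 0.9573 of the deposit it receives, so Bank 7 receives 93.74·0.9573^6 and lends 93.74·0.9573^7 ≈ 69.0655 billion.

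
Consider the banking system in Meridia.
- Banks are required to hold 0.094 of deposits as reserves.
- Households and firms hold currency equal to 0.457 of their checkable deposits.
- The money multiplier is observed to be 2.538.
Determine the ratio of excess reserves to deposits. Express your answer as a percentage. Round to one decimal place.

Using m = 2.538. Since m = (1 + c)/(c + rr + e), the denominator satisfies c + rr + e = (1 + c)/m = (1 + 0.457) / 2.538 ≈ 0.574074.
With c = 0.457 and rr = 0.094, the ratio of excess reserves to deposits is 0.574074 − 0.457 − 0.094 = 0.023074.

2.3%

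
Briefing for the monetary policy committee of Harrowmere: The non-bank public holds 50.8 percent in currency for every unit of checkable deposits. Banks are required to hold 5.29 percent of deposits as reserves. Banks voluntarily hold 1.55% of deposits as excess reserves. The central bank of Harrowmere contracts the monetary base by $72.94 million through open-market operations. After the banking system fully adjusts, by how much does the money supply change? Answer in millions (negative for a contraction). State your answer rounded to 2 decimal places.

-190.83 million

The money multiplier is m = (1 + c) / (rr + e + c) = (1 + 0.508) / (0.0529 + 0.0155 + 0.508) ≈ 2.61624.
The sale removes 72.94 million of base, so ΔM = m × ΔMB = 2.61624 × (−72.94) ≈ -190.8285 million.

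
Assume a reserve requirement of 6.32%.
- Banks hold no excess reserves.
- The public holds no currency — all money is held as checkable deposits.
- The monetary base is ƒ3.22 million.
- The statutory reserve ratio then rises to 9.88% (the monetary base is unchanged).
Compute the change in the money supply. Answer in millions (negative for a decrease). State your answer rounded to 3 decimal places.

Initially m₁ = 1 / (0.0632) ≈ 15.82278, so M₁ = 15.82278 × 3.22 ≈ 50.9494 million.
After the change m₂ = 1 / (0.0988) ≈ 10.12146, so M₂ = 10.12146 × 3.22 ≈ 32.5911 million.
ΔM = M₂ − M₁ = 32.5911 − 50.9494 = -18.3583 million.

-18.358 million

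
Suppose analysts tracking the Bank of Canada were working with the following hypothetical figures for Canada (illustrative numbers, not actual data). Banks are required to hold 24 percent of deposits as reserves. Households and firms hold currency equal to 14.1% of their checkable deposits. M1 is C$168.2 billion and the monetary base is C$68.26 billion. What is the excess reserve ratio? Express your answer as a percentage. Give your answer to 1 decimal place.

Using m = M/MB = 168.2/68.26 ≈ 2.464108. Since m = (1 + c)/(c + rr + e), the denominator satisfies c + rr + e = (1 + c)/m = (1 + 0.141) / 2.464108 ≈ 0.463048.
With c = 0.141 and rr = 0.24, the excess reserve ratio is 0.463048 − 0.141 − 0.24 = 0.082048.

8.2%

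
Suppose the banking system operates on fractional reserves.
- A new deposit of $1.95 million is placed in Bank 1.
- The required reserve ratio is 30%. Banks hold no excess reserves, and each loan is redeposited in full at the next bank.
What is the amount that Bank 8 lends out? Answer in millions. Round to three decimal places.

Each bank lends a fraction (1 − rr) = 0.7000 of the deposit it receives, so Bank 8 receives 1.95·0.7000^7 and lends 1.95·0.7000^8 ≈ 0.1124 million.

$0.112 million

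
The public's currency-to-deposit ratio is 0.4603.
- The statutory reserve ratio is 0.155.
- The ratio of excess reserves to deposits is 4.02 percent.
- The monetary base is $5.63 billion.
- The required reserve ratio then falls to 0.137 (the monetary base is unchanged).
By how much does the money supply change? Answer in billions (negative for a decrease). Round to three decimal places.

$0.354 billion

Initially m₁ = (1 + 0.4603) / (0.155 + 0.0402 + 0.4603) ≈ 2.22777, so M₁ = 2.22777 × 5.63 ≈ 12.5423 billion.
After the change m₂ = (1 + 0.4603) / (0.137 + 0.0402 + 0.4603) ≈ 2.29067, so M₂ = 2.29067 × 5.63 ≈ 12.8965 billion.
ΔM = M₂ − M₁ = 12.8965 − 12.5423 = 0.3542 billion.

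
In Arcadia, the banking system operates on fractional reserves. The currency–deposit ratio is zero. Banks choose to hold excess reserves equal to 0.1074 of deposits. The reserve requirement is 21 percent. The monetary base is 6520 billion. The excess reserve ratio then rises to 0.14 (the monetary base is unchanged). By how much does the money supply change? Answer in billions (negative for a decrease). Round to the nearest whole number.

Initially m₁ = 1 / (0.21 + 0.1074) ≈ 3.15060, so M₁ = 3.15060 × 6520 = 20541.912 billion.
After the change m₂ = 1 / (0.21 + 0.14) ≈ 2.85714, so M₂ = 2.85714 × 6520 = 18628.5528 billion.
ΔM = M₂ − M₁ = 18628.5528 − 20541.912 = -1913.3592 billion.

-1913 billion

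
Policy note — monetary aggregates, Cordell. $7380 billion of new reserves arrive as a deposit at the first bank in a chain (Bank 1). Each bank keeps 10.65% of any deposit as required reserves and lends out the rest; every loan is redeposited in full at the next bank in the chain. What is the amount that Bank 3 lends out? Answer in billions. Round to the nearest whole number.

$5264 billion

Each bank lends a fraction (1 − rr) = 0.8935 of the deposit it receives, so Bank 3 receives 7380·0.8935^2 and lends 7380·0.8935^3 ≈ 5264.2927 billion.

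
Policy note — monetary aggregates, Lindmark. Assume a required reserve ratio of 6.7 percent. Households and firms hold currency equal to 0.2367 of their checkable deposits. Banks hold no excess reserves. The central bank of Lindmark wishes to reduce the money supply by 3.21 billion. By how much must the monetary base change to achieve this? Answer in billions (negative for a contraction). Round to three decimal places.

-0.788 billion

The money multiplier is m = (1 + c) / (rr + c) = (1 + 0.2367) / (0.067 + 0.2367) ≈ 4.07211.
ΔMB = ΔM / m = (−3.21) / 4.07211 ≈ -0.7883 billion.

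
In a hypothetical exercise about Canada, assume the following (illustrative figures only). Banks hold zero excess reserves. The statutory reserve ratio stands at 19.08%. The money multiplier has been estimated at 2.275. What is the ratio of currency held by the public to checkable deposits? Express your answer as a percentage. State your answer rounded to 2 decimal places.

Using m = 2.275. From m = (1 + c)/(c + rr + e), rearranging gives 1 + c = m·(c + rr + e), so c·(1 − m) = m·(rr + e) − 1.
Hence c = [m·(rr + e) − 1]/(1 − m) = [2.275 × (0.1908 + 0) − 1] / (1 − 2.275) ≈ 0.443867.

44.39%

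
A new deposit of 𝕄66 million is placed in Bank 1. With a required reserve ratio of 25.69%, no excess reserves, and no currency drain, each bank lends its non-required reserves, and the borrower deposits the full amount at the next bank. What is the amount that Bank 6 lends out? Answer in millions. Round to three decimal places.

𝕄11.113 million

Each bank lends a fraction (1 − rr) = 0.7431 of the deposit it receives, so Bank 6 receives 66·0.7431^5 and lends 66·0.7431^6 ≈ 11.1129 million.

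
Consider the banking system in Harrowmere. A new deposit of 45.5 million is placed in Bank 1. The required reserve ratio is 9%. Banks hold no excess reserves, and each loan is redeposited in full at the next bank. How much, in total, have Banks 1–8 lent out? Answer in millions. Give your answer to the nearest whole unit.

Bank i lends (1 − rr)^i of the original deposit: Bank 1 lends 45.5·0.9100 = 41.4050, Bank 2 lends 45.5·0.9100² ≈ 37.6786, and so on.
Summing a geometric series: total = 45.5·[0.9100·(1 − 0.9100^8) / (1 − 0.9100)] ≈ 243.7133 million.

244 million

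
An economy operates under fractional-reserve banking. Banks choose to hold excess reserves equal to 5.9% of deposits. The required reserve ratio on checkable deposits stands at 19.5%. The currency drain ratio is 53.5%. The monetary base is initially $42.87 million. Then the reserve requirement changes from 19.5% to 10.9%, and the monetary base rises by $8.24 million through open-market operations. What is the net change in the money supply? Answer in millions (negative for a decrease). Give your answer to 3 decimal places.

$28.195 million

Before: m₁ = (1 + 0.535) / (0.195 + 0.059 + 0.535) ≈ 1.945501, MB₁ = 42.87, so M₁ = 1.945501 × 42.87 ≈ 83.4036 million.
After: m₂ = (1 + 0.535) / (0.109 + 0.059 + 0.535) ≈ 2.183499, MB₂ = 42.87 + 8.24 = 51.11, so M₂ = 2.183499 × 51.11 ≈ 111.5986 million.
ΔM = M₂ − M₁ = 111.5986 − 83.4036 = 28.195 million.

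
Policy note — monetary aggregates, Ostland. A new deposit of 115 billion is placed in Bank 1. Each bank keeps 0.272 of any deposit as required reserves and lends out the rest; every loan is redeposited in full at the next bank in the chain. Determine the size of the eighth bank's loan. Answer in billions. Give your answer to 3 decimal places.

Each bank lends a fraction (1 − rr) = 0.7280 of the deposit it receives, so Bank 8 receives 115·0.7280^7 and lends 115·0.7280^8 ≈ 9.0730 billion.

9.073 billion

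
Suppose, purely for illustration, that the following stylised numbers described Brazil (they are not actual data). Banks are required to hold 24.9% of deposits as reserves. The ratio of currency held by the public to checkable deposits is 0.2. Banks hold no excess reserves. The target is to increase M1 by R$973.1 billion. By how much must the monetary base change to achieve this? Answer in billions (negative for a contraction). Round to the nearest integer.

The money multiplier is m = (1 + c) / (rr + c) = (1 + 0.2) / (0.249 + 0.2) ≈ 2.6726.
ΔMB = ΔM / m = (+973.1) / 2.6726 ≈ 364.1024 billion.

R$364 billion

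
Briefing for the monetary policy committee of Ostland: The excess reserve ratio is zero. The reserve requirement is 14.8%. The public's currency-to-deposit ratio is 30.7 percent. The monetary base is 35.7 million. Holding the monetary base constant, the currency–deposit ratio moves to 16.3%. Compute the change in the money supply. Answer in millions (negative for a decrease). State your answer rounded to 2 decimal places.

Initially m₁ = (1 + 0.307) / (0.148 + 0.307) ≈ 2.87253, so M₁ = 2.87253 × 35.7 ≈ 102.5493 million.
After the change m₂ = (1 + 0.163) / (0.148 + 0.163) ≈ 3.73955, so M₂ = 3.73955 × 35.7 ≈ 133.5019 million.
ΔM = M₂ − M₁ = 133.5019 − 102.5493 = 30.9526 million.

30.95 million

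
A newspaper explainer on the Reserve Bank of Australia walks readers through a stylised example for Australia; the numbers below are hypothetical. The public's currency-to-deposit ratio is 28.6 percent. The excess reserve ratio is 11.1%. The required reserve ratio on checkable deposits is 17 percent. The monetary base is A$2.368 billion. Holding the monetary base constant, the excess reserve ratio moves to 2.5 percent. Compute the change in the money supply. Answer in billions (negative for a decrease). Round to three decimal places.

Initially m₁ = (1 + 0.286) / (0.17 + 0.111 + 0.286) ≈ 2.26808, so M₁ = 2.26808 × 2.368 ≈ 5.3708 billion.
After the change m₂ = (1 + 0.286) / (0.17 + 0.025 + 0.286) ≈ 2.67360, so M₂ = 2.67360 × 2.368 ≈ 6.3311 billion.
ΔM = M₂ − M₁ = 6.3311 − 5.3708 = 0.9603 billion.

A$0.960 billion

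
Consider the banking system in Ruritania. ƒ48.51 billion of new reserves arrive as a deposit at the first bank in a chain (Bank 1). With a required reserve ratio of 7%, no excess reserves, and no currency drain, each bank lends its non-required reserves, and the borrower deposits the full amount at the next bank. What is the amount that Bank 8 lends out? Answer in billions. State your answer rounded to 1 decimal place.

Each bank lends a fraction (1 − rr) = 0.9300 of the deposit it receives, so Bank 8 receives 48.51·0.9300^7 and lends 48.51·0.9300^8 ≈ 27.1453 billion.

ƒ27.1 billion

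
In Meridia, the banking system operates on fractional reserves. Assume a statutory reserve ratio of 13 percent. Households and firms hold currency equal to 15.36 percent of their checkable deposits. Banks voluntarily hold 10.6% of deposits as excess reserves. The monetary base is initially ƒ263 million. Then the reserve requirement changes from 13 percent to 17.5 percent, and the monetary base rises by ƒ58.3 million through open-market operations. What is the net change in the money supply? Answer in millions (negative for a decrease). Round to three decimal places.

ƒ74.118 million

Before: m₁ = (1 + 0.1536) / (0.13 + 0.106 + 0.1536) ≈ 2.9609856, MB₁ = 263, so M₁ = 2.9609856 × 263 ≈ 778.7392 million.
After: m₂ = (1 + 0.1536) / (0.175 + 0.106 + 0.1536) ≈ 2.6543948, MB₂ = 263 + 58.3 = 321.3, so M₂ = 2.6543948 × 321.3 ≈ 852.857 million.
ΔM = M₂ − M₁ = 852.857 − 778.7392 = 74.1178 million.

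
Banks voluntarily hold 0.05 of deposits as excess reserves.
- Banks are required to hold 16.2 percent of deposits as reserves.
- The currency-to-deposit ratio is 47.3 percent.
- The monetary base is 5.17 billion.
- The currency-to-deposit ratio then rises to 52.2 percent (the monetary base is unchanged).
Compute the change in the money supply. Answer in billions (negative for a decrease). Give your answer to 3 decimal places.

-0.397 billion

Initially m₁ = (1 + 0.473) / (0.162 + 0.05 + 0.473) ≈ 2.15036, so M₁ = 2.15036 × 5.17 ≈ 11.1174 billion.
After the change m₂ = (1 + 0.522) / (0.162 + 0.05 + 0.522) ≈ 2.07357, so M₂ = 2.07357 × 5.17 ≈ 10.7204 billion.
ΔM = M₂ − M₁ = 10.7204 − 11.1174 = -0.397 billion.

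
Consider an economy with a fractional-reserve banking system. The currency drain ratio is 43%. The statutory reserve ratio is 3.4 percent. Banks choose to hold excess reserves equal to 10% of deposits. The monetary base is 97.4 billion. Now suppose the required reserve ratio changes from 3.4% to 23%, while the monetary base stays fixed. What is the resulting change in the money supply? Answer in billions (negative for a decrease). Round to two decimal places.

Initially m₁ = (1 + 0.43) / (0.034 + 0.1 + 0.43) ≈ 2.53546, so M₁ = 2.53546 × 97.4 ≈ 246.9538 billion.
After the change m₂ = (1 + 0.43) / (0.23 + 0.1 + 0.43) ≈ 1.88158, so M₂ = 1.88158 × 97.4 ≈ 183.2659 billion.
ΔM = M₂ − M₁ = 183.2659 − 246.9538 = -63.6879 billion.

-63.69 billion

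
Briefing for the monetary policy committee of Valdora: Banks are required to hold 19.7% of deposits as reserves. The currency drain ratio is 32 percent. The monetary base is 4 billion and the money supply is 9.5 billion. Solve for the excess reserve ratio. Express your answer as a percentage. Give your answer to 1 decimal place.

Using m = M/MB = 9.5/4 = 2.375000. Since m = (1 + c)/(c + rr + e), the denominator satisfies c + rr + e = (1 + c)/m = (1 + 0.32) / 2.375000 ≈ 0.555789.
With c = 0.32 and rr = 0.197, the excess reserve ratio is 0.555789 − 0.32 − 0.197 = 0.038789.

3.9%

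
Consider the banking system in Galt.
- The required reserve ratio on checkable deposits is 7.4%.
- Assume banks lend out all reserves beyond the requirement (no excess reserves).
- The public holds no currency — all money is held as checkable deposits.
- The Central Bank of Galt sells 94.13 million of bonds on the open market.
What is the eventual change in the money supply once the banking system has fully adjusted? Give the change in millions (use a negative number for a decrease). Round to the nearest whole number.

The simple money multiplier is m = 1/rr = 1/0.074 ≈ 13.5135.
An open-market sale reduces the monetary base by 94.13 million, so ΔM = m × ΔMB = 13.5135 × (−94.13) ≈ -1272.0258 million.

-1272 million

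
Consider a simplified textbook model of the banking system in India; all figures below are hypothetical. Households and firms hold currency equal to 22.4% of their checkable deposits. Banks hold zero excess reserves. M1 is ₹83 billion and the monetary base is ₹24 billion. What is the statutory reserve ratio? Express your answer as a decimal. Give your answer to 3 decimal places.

0.130

Using m = M/MB = 83/24 ≈ 3.458333. Since m = (1 + c)/(c + rr + e), the denominator satisfies c + rr + e = (1 + c)/m = (1 + 0.224) / 3.458333 ≈ 0.353928.
With c = 0.224 and e = 0, the statutory reserve ratio is 0.353928 − 0.224 − 0 = 0.129928.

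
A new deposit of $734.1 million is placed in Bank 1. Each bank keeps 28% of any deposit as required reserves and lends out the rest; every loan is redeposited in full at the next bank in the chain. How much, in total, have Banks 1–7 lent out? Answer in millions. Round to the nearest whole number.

$1698 million

Bank i lends (1 − rr)^i of the original deposit: Bank 1 lends 734.1·0.7200 = 528.5520, Bank 2 lends 734.1·0.7200² ≈ 380.5574, and so on.
Summing a geometric series: total = 734.1·[0.7200·(1 − 0.7200^7) / (1 − 0.7200)] ≈ 1698.3393 million.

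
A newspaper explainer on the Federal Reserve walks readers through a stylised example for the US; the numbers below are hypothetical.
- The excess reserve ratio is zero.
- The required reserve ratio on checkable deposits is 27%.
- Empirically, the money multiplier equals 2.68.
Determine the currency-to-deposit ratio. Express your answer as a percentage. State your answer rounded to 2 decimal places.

16.45%

Using m = 2.68. From m = (1 + c)/(c + rr + e), rearranging gives 1 + c = m·(c + rr + e), so c·(1 − m) = m·(rr + e) − 1.
Hence c = [m·(rr + e) − 1]/(1 − m) = [2.68 × (0.27 + 0) − 1] / (1 − 2.68) ≈ 0.164524.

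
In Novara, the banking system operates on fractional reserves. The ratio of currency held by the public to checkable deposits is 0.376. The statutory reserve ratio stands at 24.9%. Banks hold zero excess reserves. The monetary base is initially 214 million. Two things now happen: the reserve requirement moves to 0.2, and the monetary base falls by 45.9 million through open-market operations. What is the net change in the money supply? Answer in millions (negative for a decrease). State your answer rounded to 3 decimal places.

-69.570 million

Before: m₁ = (1 + 0.376) / (0.249 + 0.376) = 2.2016000, MB₁ = 214, so M₁ = 2.2016000 × 214 = 471.1424 million.
After: m₂ = (1 + 0.376) / (0.2 + 0.376) ≈ 2.3888889, MB₂ = 214 − 45.9 = 168.1, so M₂ = 2.3888889 × 168.1 ≈ 401.5722 million.
ΔM = M₂ − M₁ = 401.5722 − 471.1424 = -69.5702 million.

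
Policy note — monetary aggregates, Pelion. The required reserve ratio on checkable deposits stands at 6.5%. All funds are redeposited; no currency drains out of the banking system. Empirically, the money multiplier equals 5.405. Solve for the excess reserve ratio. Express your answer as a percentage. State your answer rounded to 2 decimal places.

12.00%

Using m = 5.405. Since m = (1 + c)/(c + rr + e), the denominator satisfies c + rr + e = (1 + c)/m = (1 + 0) / 5.405 ≈ 0.185014.
With c = 0 and rr = 0.065, the excess reserve ratio is 0.185014 − 0 − 0.065 = 0.120014.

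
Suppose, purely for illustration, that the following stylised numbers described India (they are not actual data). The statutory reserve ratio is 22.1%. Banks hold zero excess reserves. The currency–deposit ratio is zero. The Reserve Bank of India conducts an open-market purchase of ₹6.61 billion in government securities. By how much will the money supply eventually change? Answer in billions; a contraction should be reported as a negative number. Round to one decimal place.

₹29.9 billion

The simple money multiplier is m = 1/rr = 1/0.221 ≈ 4.5249.
An open-market purchase increases the monetary base by 6.61 billion, so ΔM = m × ΔMB = 4.5249 × 6.61 ≈ 29.9096 billion.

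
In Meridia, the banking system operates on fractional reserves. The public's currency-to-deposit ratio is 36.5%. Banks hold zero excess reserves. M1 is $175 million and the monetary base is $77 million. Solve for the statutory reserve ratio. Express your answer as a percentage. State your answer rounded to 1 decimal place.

Using m = M/MB = 175/77 ≈ 2.272727. Since m = (1 + c)/(c + rr + e), the denominator satisfies c + rr + e = (1 + c)/m = (1 + 0.365) / 2.272727 ≈ 0.600600.
With c = 0.365 and e = 0, the statutory reserve ratio is 0.600600 − 0.365 − 0 = 0.2356.

23.6%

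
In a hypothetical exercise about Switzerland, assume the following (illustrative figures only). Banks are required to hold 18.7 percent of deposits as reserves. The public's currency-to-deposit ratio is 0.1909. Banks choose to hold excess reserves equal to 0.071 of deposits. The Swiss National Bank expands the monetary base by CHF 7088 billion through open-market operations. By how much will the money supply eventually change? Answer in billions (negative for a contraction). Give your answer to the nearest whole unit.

The money multiplier is m = (1 + c) / (rr + e + c) = (1 + 0.1909) / (0.187 + 0.071 + 0.1909) ≈ 2.65293.
The purchase adds 7088 billion of base, so ΔM = m × ΔMB = 2.65293 × (+7088) ≈ 18803.9678 billion.

CHF 18804 billion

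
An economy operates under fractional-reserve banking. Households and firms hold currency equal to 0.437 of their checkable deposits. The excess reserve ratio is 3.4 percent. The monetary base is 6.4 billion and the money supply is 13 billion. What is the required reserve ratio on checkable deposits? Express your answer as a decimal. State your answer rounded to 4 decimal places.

Using m = M/MB = 13/6.4 = 2.031250. Since m = (1 + c)/(c + rr + e), the denominator satisfies c + rr + e = (1 + c)/m = (1 + 0.437) / 2.031250 ≈ 0.707446.
With c = 0.437 and e = 0.034, the required reserve ratio on checkable deposits is 0.707446 − 0.437 − 0.034 = 0.236446.

0.2364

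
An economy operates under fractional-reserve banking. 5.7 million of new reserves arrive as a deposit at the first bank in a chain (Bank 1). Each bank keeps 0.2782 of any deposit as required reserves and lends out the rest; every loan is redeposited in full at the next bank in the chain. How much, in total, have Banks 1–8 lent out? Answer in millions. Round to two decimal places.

Bank i lends (1 − rr)^i of the original deposit: Bank 1 lends 5.7·0.7218 ≈ 4.1143, Bank 2 lends 5.7·0.7218² ≈ 2.9697, and so on.
Summing a geometric series: total = 5.7·[0.7218·(1 − 0.7218^8) / (1 − 0.7218)] ≈ 13.6993 million.

13.70 million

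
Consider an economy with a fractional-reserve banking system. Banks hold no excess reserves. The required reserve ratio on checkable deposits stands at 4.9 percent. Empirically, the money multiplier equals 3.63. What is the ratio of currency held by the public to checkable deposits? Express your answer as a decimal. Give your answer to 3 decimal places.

Using m = 3.63. From m = (1 + c)/(c + rr + e), rearranging gives 1 + c = m·(c + rr + e), so c·(1 − m) = m·(rr + e) − 1.
Hence c = [m·(rr + e) − 1]/(1 − m) = [3.63 × (0.049 + 0) − 1] / (1 − 3.63) ≈ 0.312597.

0.313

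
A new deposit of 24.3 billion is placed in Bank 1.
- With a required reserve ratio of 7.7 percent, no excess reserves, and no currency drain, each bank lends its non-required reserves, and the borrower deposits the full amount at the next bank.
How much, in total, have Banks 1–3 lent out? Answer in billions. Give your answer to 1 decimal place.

Bank i lends (1 − rr)^i of the original deposit: Bank 1 lends 24.3·0.9230 = 22.4289, Bank 2 lends 24.3·0.9230² ≈ 20.7019, and so on.
Summing a geometric series: total = 24.3·[0.9230·(1 − 0.9230^3) / (1 − 0.9230)] ≈ 62.2386 billion.

62.2 billion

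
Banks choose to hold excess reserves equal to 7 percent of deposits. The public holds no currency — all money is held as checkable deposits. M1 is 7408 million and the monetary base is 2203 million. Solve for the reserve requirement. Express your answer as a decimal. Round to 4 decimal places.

Using m = M/MB = 7408/2203 ≈ 3.362687. Since m = (1 + c)/(c + rr + e), the denominator satisfies c + rr + e = (1 + c)/m = (1 + 0) / 3.362687 ≈ 0.297381.
With c = 0 and e = 0.07, the reserve requirement is 0.297381 − 0 − 0.07 = 0.227381.

0.2274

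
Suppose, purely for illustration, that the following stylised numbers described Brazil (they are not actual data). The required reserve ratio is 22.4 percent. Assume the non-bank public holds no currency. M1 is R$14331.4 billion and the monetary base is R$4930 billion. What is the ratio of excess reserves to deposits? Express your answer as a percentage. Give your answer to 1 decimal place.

Using m = M/MB = 14331.4/4930 ≈ 2.906978. Since m = (1 + c)/(c + rr + e), the denominator satisfies c + rr + e = (1 + c)/m = (1 + 0) / 2.906978 ≈ 0.344000.
With c = 0 and rr = 0.224, the ratio of excess reserves to deposits is 0.344000 − 0 − 0.224 = 0.12.

12.0%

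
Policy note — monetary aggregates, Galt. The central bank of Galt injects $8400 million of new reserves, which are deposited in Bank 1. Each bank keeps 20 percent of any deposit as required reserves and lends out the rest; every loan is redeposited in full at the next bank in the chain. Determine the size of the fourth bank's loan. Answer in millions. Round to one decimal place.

Each bank lends a fraction (1 − rr) = 0.8000 of the deposit it receives, so Bank 4 receives 8400·0.8000^3 and lends 8400·0.8000^4 = 3440.6400 million.

$3440.6 million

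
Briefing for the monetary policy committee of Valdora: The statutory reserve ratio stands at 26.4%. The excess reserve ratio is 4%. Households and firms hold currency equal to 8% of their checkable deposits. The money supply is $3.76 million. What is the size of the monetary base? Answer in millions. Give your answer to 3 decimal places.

The money multiplier is m = (1 + c) / (rr + e + c) = (1 + 0.08) / (0.264 + 0.04 + 0.08) = 2.81250.
MB = M / m = 3.76 / 2.81250 ≈ 1.3369 million.

$1.337 million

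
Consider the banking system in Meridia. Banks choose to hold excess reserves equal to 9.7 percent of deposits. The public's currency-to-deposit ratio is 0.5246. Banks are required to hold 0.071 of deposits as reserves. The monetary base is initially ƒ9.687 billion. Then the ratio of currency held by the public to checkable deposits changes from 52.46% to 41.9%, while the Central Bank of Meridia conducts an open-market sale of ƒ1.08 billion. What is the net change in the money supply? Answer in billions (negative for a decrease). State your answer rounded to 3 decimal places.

-0.517 billion

Before: m₁ = (1 + 0.5246) / (0.071 + 0.097 + 0.5246) ≈ 2.20127, MB₁ = 9.687, so M₁ = 2.20127 × 9.687 ≈ 21.3237 billion.
After: m₂ = (1 + 0.419) / (0.071 + 0.097 + 0.419) ≈ 2.41738, MB₂ = 9.687 − 1.08 = 8.607, so M₂ = 2.41738 × 8.607 ≈ 20.8064 billion.
ΔM = M₂ − M₁ = 20.8064 − 21.3237 = -0.5173 billion.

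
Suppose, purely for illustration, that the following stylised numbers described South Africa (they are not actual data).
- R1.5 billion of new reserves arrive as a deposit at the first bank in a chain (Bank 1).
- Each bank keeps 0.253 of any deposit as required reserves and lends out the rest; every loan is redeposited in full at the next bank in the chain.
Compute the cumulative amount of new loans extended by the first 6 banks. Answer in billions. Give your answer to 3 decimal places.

R3.659 billion

Bank i lends (1 − rr)^i of the original deposit: Bank 1 lends 1.5·0.7470 = 1.1205, Bank 2 lends 1.5·0.7470² ≈ 0.8370, and so on.
Summing a geometric series: total = 1.5·[0.7470·(1 − 0.7470^6) / (1 − 0.7470)] ≈ 3.6593 billion.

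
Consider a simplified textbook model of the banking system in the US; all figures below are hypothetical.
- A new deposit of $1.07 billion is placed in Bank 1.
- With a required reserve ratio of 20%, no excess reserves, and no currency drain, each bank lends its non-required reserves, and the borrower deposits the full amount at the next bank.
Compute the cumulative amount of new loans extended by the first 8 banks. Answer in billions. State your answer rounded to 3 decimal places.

Bank i lends (1 − rr)^i of the original deposit: Bank 1 lends 1.07·0.8000 = 0.8560, Bank 2 lends 1.07·0.8000² = 0.6848, and so on.
Summing a geometric series: total = 1.07·[0.8000·(1 − 0.8000^8) / (1 − 0.8000)] ≈ 3.5619 billion.

$3.562 billion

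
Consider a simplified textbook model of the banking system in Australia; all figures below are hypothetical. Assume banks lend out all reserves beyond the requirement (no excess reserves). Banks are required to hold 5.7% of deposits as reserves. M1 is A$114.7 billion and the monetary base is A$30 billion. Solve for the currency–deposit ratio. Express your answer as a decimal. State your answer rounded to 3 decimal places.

0.277

Using m = M/MB = 114.7/30 ≈ 3.823333. From m = (1 + c)/(c + rr + e), rearranging gives 1 + c = m·(c + rr + e), so c·(1 − m) = m·(rr + e) − 1.
Hence c = [m·(rr + e) − 1]/(1 − m) = [3.823333 × (0.057 + 0) − 1] / (1 − 3.823333) ≈ 0.277002.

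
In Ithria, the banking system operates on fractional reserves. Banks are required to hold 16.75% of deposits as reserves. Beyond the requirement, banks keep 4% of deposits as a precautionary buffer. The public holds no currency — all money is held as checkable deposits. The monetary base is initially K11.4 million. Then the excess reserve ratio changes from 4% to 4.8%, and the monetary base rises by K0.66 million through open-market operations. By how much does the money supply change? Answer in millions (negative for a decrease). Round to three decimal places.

Before: m₁ = 1 / (0.1675 + 0.04) ≈ 4.819277, MB₁ = 11.4, so M₁ = 4.819277 × 11.4 ≈ 54.9398 million.
After: m₂ = 1 / (0.1675 + 0.048) ≈ 4.640371, MB₂ = 11.4 + 0.66 = 12.06, so M₂ = 4.640371 × 12.06 ≈ 55.9629 million.
ΔM = M₂ − M₁ = 55.9629 − 54.9398 = 1.0231 million.

K1.023 million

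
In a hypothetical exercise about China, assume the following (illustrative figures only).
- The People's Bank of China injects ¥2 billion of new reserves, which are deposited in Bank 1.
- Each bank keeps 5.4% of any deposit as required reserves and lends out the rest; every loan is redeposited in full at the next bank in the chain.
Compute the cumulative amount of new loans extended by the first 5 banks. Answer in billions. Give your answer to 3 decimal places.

Bank i lends (1 − rr)^i of the original deposit: Bank 1 lends 2·0.9460 = 1.8920, Bank 2 lends 2·0.9460² ≈ 1.7898, and so on.
Summing a geometric series: total = 2·[0.9460·(1 − 0.9460^5) / (1 − 0.9460)] ≈ 8.4920 billion.

¥8.492 billion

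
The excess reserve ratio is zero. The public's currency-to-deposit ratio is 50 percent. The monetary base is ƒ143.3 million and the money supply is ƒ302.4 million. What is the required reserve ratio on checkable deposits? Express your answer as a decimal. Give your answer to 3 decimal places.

Using m = M/MB = 302.4/143.3 ≈ 2.110258. Since m = (1 + c)/(c + rr + e), the denominator satisfies c + rr + e = (1 + c)/m = (1 + 0.5) / 2.110258 ≈ 0.710814.
With c = 0.5 and e = 0, the required reserve ratio on checkable deposits is 0.710814 − 0.5 − 0 = 0.210814.

0.211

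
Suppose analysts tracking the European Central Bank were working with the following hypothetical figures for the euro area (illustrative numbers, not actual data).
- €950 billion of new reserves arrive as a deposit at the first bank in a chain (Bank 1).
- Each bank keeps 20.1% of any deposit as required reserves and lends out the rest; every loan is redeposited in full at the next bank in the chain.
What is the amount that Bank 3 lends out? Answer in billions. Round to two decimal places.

Each bank lends a fraction (1 − rr) = 0.7990 of the deposit it receives, so Bank 3 receives 950·0.7990^2 and lends 950·0.7990^3 ≈ 484.5783 billion.

€484.58 billion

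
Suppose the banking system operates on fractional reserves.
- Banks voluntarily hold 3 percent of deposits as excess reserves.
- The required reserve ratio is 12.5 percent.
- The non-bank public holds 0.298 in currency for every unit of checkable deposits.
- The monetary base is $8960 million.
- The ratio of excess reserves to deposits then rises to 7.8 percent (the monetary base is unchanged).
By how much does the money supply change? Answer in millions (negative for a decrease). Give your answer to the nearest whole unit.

Initially m₁ = (1 + 0.298) / (0.125 + 0.03 + 0.298) ≈ 2.86534, so M₁ = 2.86534 × 8960 = 25673.4464 million.
After the change m₂ = (1 + 0.298) / (0.125 + 0.078 + 0.298) ≈ 2.59082, so M₂ = 2.59082 × 8960 = 23213.7472 million.
ΔM = M₂ − M₁ = 23213.7472 − 25673.4464 = -2459.6992 million.

-2460 million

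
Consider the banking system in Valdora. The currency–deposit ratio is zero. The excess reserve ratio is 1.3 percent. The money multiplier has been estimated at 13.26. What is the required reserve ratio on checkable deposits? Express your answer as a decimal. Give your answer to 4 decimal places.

Using m = 13.26. Since m = (1 + c)/(c + rr + e), the denominator satisfies c + rr + e = (1 + c)/m = (1 + 0) / 13.26 ≈ 0.075415.
With c = 0 and e = 0.013, the required reserve ratio on checkable deposits is 0.075415 − 0 − 0.013 = 0.062415.

0.0624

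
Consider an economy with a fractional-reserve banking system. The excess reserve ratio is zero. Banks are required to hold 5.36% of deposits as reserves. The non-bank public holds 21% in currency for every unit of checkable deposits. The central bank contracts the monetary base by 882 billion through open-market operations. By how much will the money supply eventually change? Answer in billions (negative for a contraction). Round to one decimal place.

-4048.6 billion

The money multiplier is m = (1 + c) / (rr + c) = (1 + 0.21) / (0.0536 + 0.21) ≈ 4.59029.
The sale removes 882 billion of base, so ΔM = m × ΔMB = 4.59029 × (−882) ≈ -4048.6358 billion.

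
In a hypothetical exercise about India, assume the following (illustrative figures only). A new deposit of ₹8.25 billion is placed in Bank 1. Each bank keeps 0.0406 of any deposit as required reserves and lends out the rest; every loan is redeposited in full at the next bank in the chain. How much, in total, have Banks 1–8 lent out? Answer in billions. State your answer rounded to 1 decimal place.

Bank i lends (1 − rr)^i of the original deposit: Bank 1 lends 8.25·0.9594 ≈ 7.9150, Bank 2 lends 8.25·0.9594² ≈ 7.5937, and so on.
Summing a geometric series: total = 8.25·[0.9594·(1 − 0.9594^8) / (1 − 0.9594)] ≈ 55.0173 billion.

₹55.0 billion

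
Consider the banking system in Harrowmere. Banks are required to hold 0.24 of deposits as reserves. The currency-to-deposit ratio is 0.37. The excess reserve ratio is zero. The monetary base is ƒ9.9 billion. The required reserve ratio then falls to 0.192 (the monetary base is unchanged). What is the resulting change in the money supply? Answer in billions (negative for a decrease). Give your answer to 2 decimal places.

ƒ1.90 billion

Initially m₁ = (1 + 0.37) / (0.24 + 0.37) ≈ 2.2459, so M₁ = 2.2459 × 9.9 ≈ 22.2344 billion.
After the change m₂ = (1 + 0.37) / (0.192 + 0.37) ≈ 2.4377, so M₂ = 2.4377 × 9.9 ≈ 24.1332 billion.
ΔM = M₂ − M₁ = 24.1332 − 22.2344 = 1.8988 billion.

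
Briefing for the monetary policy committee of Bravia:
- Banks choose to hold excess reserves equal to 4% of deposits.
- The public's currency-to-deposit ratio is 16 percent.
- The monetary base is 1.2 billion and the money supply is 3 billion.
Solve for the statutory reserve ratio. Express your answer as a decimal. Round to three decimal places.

0.264

Using m = M/MB = 3/1.2 = 2.500000. Since m = (1 + c)/(c + rr + e), the denominator satisfies c + rr + e = (1 + c)/m = (1 + 0.16) / 2.500000 = 0.464000.
With c = 0.16 and e = 0.04, the statutory reserve ratio is 0.464000 − 0.16 − 0.04 = 0.264.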